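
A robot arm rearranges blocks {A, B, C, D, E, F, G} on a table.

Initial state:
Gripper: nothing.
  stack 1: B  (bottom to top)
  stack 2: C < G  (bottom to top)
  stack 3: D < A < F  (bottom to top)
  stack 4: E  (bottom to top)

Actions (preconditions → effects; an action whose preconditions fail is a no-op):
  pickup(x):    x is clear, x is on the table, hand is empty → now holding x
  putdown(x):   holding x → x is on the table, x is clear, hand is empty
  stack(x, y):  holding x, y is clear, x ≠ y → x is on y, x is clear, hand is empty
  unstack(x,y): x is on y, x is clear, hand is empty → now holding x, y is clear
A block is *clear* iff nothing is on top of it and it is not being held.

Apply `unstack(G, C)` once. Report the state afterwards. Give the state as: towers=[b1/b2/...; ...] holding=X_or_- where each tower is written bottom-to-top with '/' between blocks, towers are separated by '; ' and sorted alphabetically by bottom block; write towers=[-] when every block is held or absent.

towers=[B; C; D/A/F; E] holding=G

before: towers=[B; C/G; D/A/F; E] holding=-
pre[unstack(G, C)]: on(G,C) yes, clear(G) yes, handempty yes
all met → apply unstack(G, C)
after:  towers=[B; C; D/A/F; E] holding=G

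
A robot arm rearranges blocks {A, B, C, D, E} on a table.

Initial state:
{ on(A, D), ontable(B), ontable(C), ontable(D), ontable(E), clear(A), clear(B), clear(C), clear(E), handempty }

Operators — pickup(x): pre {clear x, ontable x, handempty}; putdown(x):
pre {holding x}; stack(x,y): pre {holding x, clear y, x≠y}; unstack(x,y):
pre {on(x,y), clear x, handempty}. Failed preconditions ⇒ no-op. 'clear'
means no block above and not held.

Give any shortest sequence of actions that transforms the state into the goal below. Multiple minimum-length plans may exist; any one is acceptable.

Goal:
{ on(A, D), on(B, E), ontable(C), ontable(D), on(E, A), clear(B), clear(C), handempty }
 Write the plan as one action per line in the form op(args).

pickup(E)
stack(E, A)
pickup(B)
stack(B, E)

step 1 (pickup(E)): towers=[B; C; D/A] holding=E
step 2 (stack(E, A)): towers=[B; C; D/A/E] holding=-
step 3 (pickup(B)): towers=[C; D/A/E] holding=B
step 4 (stack(B, E)): towers=[C; D/A/E/B] holding=-
goal check: towers=[C; D/A/E/B] holding=- — reached (length 4, optimal by BFS)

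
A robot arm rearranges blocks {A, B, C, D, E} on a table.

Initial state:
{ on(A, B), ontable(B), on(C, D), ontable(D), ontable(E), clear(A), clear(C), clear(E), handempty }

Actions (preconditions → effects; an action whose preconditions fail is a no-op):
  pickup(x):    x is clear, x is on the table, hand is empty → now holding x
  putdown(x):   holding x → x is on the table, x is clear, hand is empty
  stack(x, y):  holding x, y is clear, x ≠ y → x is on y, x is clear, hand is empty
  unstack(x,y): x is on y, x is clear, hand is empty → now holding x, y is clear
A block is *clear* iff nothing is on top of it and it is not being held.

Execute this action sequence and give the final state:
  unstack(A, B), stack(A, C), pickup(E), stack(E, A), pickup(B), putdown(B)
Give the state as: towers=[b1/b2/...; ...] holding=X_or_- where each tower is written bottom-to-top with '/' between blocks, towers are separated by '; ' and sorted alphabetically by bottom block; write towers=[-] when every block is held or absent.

step 1 (unstack(A, B)): towers=[B; D/C; E] holding=A
step 2 (stack(A, C)): towers=[B; D/C/A; E] holding=-
step 3 (pickup(E)): towers=[B; D/C/A] holding=E
step 4 (stack(E, A)): towers=[B; D/C/A/E] holding=-
step 5 (pickup(B)): towers=[D/C/A/E] holding=B
step 6 (putdown(B)): towers=[B; D/C/A/E] holding=-

towers=[B; D/C/A/E] holding=-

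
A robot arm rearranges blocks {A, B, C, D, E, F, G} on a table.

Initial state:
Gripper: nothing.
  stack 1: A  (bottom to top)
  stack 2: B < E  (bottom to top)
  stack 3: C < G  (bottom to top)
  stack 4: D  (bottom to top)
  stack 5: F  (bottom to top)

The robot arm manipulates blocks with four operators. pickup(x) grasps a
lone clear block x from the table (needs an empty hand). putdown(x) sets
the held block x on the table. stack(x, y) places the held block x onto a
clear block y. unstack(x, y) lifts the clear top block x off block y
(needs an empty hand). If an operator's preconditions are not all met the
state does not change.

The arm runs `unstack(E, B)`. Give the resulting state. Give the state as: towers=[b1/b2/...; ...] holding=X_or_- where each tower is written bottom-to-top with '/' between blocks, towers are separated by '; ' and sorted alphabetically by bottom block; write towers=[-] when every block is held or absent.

before: towers=[A; B/E; C/G; D; F] holding=-
pre[unstack(E, B)]: on(E,B) yes, clear(E) yes, handempty yes
all met → apply unstack(E, B)
after:  towers=[A; B; C/G; D; F] holding=E

towers=[A; B; C/G; D; F] holding=E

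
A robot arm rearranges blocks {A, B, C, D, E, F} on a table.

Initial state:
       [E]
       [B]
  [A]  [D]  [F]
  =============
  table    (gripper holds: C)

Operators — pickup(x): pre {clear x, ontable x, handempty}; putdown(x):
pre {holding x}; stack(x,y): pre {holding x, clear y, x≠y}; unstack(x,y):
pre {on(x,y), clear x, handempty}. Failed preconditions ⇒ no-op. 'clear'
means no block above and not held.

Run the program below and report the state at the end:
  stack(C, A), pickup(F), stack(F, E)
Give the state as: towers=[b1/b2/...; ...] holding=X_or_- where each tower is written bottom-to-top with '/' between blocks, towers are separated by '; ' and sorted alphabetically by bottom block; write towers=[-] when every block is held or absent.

step 1 (stack(C, A)): towers=[A/C; D/B/E; F] holding=-
step 2 (pickup(F)): towers=[A/C; D/B/E] holding=F
step 3 (stack(F, E)): towers=[A/C; D/B/E/F] holding=-

towers=[A/C; D/B/E/F] holding=-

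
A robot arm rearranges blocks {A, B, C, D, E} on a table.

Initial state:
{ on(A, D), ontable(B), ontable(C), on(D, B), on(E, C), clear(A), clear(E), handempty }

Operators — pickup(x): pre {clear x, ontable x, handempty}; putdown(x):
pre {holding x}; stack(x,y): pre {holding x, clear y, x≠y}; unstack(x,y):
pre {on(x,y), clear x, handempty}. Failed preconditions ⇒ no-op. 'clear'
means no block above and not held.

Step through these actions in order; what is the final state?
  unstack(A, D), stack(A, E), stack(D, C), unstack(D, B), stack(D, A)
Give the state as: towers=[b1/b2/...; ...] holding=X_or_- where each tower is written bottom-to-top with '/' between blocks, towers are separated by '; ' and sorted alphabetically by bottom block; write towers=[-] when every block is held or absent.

towers=[B; C/E/A/D] holding=-

step 1 (unstack(A, D)): towers=[B/D; C/E] holding=A
step 2 (stack(A, E)): towers=[B/D; C/E/A] holding=-
step 3 (stack(D, C)) [no-op]: towers=[B/D; C/E/A] holding=-
step 4 (unstack(D, B)): towers=[B; C/E/A] holding=D
step 5 (stack(D, A)): towers=[B; C/E/A/D] holding=-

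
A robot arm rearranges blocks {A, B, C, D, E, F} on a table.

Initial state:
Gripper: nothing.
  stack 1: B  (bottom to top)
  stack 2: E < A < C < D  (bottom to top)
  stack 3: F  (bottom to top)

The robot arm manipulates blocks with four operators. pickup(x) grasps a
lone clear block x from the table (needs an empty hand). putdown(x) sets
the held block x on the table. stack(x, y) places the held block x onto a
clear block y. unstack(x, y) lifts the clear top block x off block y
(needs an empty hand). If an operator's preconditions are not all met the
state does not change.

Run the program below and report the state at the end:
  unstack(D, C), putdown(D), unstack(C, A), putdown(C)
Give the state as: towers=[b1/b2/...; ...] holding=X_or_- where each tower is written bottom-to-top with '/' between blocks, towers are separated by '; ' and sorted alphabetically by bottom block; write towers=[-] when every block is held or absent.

towers=[B; C; D; E/A; F] holding=-

step 1 (unstack(D, C)): towers=[B; E/A/C; F] holding=D
step 2 (putdown(D)): towers=[B; D; E/A/C; F] holding=-
step 3 (unstack(C, A)): towers=[B; D; E/A; F] holding=C
step 4 (putdown(C)): towers=[B; C; D; E/A; F] holding=-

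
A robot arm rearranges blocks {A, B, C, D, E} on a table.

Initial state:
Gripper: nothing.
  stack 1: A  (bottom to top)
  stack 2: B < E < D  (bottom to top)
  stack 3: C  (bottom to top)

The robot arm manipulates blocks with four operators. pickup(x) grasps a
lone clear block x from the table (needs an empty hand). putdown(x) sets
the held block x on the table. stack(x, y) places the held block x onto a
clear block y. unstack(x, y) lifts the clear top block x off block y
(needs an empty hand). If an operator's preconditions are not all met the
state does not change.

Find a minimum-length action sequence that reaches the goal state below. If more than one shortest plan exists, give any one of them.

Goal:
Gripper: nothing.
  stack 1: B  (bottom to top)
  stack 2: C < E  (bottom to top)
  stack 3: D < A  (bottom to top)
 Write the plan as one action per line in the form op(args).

step 1 (unstack(D, E)): towers=[A; B/E; C] holding=D
step 2 (putdown(D)): towers=[A; B/E; C; D] holding=-
step 3 (pickup(A)): towers=[B/E; C; D] holding=A
step 4 (stack(A, D)): towers=[B/E; C; D/A] holding=-
step 5 (unstack(E, B)): towers=[B; C; D/A] holding=E
step 6 (stack(E, C)): towers=[B; C/E; D/A] holding=-
goal check: towers=[B; C/E; D/A] holding=- — reached (length 6, optimal by BFS)

unstack(D, E)
putdown(D)
pickup(A)
stack(A, D)
unstack(E, B)
stack(E, C)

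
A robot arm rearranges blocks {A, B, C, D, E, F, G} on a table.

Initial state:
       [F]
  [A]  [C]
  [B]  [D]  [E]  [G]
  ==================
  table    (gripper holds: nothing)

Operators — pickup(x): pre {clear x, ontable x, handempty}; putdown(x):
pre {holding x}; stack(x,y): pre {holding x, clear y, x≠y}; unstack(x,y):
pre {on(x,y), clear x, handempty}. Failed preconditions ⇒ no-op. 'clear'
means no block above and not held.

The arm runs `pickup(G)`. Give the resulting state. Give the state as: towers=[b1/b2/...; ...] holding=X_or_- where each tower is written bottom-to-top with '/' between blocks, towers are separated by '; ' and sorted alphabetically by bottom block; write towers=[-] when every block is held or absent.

before: towers=[B/A; D/C/F; E; G] holding=-
pre[pickup(G)]: clear(G) yes, ontable(G) yes, handempty yes
all met → apply pickup(G)
after:  towers=[B/A; D/C/F; E] holding=G

towers=[B/A; D/C/F; E] holding=G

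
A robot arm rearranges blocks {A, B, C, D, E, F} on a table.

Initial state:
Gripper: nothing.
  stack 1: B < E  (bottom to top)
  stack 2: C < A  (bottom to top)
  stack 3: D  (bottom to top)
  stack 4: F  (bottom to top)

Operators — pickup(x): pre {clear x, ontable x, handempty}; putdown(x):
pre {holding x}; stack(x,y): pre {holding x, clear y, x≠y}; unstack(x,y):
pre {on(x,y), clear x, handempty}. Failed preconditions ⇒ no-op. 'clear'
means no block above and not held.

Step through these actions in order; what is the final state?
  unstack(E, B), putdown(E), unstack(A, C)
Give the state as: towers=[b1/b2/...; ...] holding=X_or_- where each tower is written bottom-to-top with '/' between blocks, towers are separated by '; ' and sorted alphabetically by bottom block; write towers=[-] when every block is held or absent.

step 1 (unstack(E, B)): towers=[B; C/A; D; F] holding=E
step 2 (putdown(E)): towers=[B; C/A; D; E; F] holding=-
step 3 (unstack(A, C)): towers=[B; C; D; E; F] holding=A

towers=[B; C; D; E; F] holding=A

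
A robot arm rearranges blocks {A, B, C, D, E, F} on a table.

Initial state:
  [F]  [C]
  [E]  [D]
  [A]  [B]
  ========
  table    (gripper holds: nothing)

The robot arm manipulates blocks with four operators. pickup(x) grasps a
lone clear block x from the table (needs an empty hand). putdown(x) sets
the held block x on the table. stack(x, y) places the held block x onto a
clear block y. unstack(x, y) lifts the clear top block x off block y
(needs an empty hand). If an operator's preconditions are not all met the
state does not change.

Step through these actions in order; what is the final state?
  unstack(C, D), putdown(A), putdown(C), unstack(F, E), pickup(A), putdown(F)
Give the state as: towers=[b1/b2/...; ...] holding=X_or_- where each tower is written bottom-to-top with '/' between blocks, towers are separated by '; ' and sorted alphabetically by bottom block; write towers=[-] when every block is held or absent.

step 1 (unstack(C, D)): towers=[A/E/F; B/D] holding=C
step 2 (putdown(A)) [no-op]: towers=[A/E/F; B/D] holding=C
step 3 (putdown(C)): towers=[A/E/F; B/D; C] holding=-
step 4 (unstack(F, E)): towers=[A/E; B/D; C] holding=F
step 5 (pickup(A)) [no-op]: towers=[A/E; B/D; C] holding=F
step 6 (putdown(F)): towers=[A/E; B/D; C; F] holding=-

towers=[A/E; B/D; C; F] holding=-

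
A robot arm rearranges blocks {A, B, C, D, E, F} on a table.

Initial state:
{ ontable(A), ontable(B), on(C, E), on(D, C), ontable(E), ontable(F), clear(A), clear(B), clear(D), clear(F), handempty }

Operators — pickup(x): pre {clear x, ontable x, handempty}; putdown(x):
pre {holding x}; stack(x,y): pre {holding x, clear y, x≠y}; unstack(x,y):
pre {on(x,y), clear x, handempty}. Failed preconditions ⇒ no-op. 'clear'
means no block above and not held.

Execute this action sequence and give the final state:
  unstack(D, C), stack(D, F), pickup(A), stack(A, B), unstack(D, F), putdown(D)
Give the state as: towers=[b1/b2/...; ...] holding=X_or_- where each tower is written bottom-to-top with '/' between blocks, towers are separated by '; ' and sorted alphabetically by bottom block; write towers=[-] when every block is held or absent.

step 1 (unstack(D, C)): towers=[A; B; E/C; F] holding=D
step 2 (stack(D, F)): towers=[A; B; E/C; F/D] holding=-
step 3 (pickup(A)): towers=[B; E/C; F/D] holding=A
step 4 (stack(A, B)): towers=[B/A; E/C; F/D] holding=-
step 5 (unstack(D, F)): towers=[B/A; E/C; F] holding=D
step 6 (putdown(D)): towers=[B/A; D; E/C; F] holding=-

towers=[B/A; D; E/C; F] holding=-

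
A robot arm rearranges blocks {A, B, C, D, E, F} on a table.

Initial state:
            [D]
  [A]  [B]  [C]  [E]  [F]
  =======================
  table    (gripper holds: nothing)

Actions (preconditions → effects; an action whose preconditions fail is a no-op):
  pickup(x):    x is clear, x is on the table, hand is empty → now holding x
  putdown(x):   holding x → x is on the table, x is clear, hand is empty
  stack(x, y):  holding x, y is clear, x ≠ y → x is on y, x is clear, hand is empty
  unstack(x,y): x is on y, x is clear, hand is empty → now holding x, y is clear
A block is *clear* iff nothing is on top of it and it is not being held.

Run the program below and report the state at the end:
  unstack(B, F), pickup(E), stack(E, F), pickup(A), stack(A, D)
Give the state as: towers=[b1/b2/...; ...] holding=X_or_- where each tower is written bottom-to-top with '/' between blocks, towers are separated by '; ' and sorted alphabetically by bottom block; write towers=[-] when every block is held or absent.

step 1 (unstack(B, F)) [no-op]: towers=[A; B; C/D; E; F] holding=-
step 2 (pickup(E)): towers=[A; B; C/D; F] holding=E
step 3 (stack(E, F)): towers=[A; B; C/D; F/E] holding=-
step 4 (pickup(A)): towers=[B; C/D; F/E] holding=A
step 5 (stack(A, D)): towers=[B; C/D/A; F/E] holding=-

towers=[B; C/D/A; F/E] holding=-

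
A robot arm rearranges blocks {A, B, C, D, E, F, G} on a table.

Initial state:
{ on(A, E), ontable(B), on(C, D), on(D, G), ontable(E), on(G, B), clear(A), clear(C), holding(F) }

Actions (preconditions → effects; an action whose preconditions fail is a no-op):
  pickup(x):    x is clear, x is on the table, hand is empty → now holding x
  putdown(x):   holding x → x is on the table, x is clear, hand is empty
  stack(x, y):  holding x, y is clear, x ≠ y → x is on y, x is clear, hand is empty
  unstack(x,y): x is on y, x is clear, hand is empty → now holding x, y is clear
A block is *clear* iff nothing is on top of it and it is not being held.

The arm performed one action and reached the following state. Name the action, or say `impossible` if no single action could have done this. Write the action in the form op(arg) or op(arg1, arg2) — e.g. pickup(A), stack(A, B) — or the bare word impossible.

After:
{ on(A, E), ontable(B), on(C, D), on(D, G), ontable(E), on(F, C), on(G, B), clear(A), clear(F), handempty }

target: towers=[B/G/D/C/F; E/A] holding=-
        putdown(F) → towers=[B/G/D/C; E/A; F] holding=-
       stack(F, A) → towers=[B/G/D/C; E/A/F] holding=-
       stack(F, C) → towers=[B/G/D/C/F; E/A] holding=-  ← match

stack(F, C)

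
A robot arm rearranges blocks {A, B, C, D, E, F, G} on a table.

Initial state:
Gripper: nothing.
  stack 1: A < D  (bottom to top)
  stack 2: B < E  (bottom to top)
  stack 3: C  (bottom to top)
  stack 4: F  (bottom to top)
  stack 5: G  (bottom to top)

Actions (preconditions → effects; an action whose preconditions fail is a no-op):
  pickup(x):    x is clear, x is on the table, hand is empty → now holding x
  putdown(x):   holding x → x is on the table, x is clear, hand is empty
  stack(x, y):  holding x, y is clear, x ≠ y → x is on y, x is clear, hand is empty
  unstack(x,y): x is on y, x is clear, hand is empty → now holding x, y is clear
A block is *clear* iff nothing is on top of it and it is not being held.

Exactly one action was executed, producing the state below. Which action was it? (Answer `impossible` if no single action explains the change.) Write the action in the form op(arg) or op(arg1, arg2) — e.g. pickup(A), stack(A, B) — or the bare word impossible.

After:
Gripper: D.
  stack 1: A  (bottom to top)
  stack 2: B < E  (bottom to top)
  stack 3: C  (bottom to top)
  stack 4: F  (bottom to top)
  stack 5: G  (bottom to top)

unstack(D, A)

target: towers=[A; B/E; C; F; G] holding=D
         pickup(F) → towers=[A/D; B/E; C; G] holding=F
         pickup(G) → towers=[A/D; B/E; C; F] holding=G
     unstack(D, A) → towers=[A; B/E; C; F; G] holding=D  ← match
     unstack(E, B) → towers=[A/D; B; C; F; G] holding=E
         pickup(C) → towers=[A/D; B/E; F; G] holding=C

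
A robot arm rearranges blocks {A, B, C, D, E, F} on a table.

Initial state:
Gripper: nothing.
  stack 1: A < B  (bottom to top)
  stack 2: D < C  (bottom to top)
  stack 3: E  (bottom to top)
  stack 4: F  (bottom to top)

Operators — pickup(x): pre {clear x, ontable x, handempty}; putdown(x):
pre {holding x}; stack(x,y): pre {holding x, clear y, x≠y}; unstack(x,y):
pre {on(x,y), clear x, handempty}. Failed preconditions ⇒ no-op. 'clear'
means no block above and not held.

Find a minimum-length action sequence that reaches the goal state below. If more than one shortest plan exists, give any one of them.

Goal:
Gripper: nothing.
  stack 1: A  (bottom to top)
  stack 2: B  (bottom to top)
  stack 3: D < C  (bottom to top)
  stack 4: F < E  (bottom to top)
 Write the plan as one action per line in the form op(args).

unstack(B, A)
putdown(B)
pickup(E)
stack(E, F)

step 1 (unstack(B, A)): towers=[A; D/C; E; F] holding=B
step 2 (putdown(B)): towers=[A; B; D/C; E; F] holding=-
step 3 (pickup(E)): towers=[A; B; D/C; F] holding=E
step 4 (stack(E, F)): towers=[A; B; D/C; F/E] holding=-
goal check: towers=[A; B; D/C; F/E] holding=- — reached (length 4, optimal by BFS)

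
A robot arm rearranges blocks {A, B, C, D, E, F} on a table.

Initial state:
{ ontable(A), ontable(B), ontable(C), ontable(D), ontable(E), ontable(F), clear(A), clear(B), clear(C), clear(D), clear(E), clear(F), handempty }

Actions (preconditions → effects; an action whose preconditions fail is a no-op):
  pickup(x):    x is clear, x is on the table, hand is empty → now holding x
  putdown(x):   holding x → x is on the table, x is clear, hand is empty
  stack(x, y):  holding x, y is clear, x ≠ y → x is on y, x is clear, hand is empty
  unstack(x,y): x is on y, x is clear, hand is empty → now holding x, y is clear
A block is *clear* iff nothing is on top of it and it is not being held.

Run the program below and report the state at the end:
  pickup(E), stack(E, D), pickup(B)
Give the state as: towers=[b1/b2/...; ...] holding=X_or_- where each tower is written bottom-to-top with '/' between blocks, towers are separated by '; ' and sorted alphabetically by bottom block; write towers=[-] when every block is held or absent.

towers=[A; C; D/E; F] holding=B

step 1 (pickup(E)): towers=[A; B; C; D; F] holding=E
step 2 (stack(E, D)): towers=[A; B; C; D/E; F] holding=-
step 3 (pickup(B)): towers=[A; C; D/E; F] holding=B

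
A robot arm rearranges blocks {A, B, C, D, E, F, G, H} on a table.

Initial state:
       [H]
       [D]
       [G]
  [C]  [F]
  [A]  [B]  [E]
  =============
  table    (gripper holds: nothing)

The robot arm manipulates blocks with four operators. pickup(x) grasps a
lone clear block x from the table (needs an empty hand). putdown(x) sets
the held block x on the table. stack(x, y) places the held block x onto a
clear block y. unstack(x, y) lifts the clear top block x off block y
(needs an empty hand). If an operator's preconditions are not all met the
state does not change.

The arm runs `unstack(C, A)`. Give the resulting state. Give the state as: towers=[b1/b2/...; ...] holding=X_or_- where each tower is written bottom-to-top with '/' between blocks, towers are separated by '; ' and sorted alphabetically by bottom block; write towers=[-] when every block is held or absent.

before: towers=[A/C; B/F/G/D/H; E] holding=-
pre[unstack(C, A)]: on(C,A) ✓, clear(C) ✓, handempty ✓
all met → apply unstack(C, A)
after:  towers=[A; B/F/G/D/H; E] holding=C

towers=[A; B/F/G/D/H; E] holding=C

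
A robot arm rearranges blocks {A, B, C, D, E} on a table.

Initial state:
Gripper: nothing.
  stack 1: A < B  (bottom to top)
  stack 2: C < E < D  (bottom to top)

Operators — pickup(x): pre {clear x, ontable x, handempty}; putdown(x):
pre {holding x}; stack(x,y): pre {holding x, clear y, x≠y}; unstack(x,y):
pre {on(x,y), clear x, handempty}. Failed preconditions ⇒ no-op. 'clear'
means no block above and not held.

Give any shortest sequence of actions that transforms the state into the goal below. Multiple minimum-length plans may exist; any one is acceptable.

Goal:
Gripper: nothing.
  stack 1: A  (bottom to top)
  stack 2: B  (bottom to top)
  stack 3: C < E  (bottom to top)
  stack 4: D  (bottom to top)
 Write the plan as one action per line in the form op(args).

unstack(B, A)
putdown(B)
unstack(D, E)
putdown(D)

step 1 (unstack(B, A)): towers=[A; C/E/D] holding=B
step 2 (putdown(B)): towers=[A; B; C/E/D] holding=-
step 3 (unstack(D, E)): towers=[A; B; C/E] holding=D
step 4 (putdown(D)): towers=[A; B; C/E; D] holding=-
goal check: towers=[A; B; C/E; D] holding=- — reached (length 4, optimal by BFS)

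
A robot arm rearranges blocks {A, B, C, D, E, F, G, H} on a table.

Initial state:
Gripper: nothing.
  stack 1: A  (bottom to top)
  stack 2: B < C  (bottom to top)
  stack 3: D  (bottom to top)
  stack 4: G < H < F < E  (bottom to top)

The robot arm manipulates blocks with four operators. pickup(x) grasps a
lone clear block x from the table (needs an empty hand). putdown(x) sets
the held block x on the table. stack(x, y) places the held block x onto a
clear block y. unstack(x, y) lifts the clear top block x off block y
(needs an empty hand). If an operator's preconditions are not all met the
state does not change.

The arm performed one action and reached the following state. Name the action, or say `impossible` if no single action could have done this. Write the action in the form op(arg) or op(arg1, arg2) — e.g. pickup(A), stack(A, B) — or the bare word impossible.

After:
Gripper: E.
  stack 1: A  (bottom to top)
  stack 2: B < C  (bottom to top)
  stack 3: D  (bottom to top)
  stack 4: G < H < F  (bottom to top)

unstack(E, F)

target: towers=[A; B/C; D; G/H/F] holding=E
         pickup(A) → towers=[B/C; D; G/H/F/E] holding=A
     unstack(E, F) → towers=[A; B/C; D; G/H/F] holding=E  ← match
         pickup(D) → towers=[A; B/C; G/H/F/E] holding=D
     unstack(C, B) → towers=[A; B; D; G/H/F/E] holding=C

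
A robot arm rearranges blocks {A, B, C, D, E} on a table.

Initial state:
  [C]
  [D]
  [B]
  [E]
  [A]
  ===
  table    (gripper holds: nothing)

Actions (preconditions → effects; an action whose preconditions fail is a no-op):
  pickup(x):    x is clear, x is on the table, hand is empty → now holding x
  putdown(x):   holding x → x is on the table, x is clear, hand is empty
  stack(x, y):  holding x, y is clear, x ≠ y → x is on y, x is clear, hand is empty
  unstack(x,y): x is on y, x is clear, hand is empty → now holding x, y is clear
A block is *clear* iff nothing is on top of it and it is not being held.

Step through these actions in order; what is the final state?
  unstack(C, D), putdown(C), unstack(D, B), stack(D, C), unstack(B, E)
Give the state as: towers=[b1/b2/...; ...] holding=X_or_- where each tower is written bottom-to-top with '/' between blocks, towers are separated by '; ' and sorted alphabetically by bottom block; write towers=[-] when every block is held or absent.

towers=[A/E; C/D] holding=B

step 1 (unstack(C, D)): towers=[A/E/B/D] holding=C
step 2 (putdown(C)): towers=[A/E/B/D; C] holding=-
step 3 (unstack(D, B)): towers=[A/E/B; C] holding=D
step 4 (stack(D, C)): towers=[A/E/B; C/D] holding=-
step 5 (unstack(B, E)): towers=[A/E; C/D] holding=B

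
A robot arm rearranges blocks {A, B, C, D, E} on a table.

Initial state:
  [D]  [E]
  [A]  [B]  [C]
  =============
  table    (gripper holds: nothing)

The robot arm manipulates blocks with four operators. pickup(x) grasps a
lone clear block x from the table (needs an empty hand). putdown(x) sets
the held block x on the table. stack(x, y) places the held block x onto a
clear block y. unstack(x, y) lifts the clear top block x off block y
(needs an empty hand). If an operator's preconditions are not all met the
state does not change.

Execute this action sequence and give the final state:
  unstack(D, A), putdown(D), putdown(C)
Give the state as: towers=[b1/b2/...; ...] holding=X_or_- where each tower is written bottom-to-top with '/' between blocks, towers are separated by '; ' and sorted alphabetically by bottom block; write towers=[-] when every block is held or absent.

step 1 (unstack(D, A)): towers=[A; B/E; C] holding=D
step 2 (putdown(D)): towers=[A; B/E; C; D] holding=-
step 3 (putdown(C)) [no-op]: towers=[A; B/E; C; D] holding=-

towers=[A; B/E; C; D] holding=-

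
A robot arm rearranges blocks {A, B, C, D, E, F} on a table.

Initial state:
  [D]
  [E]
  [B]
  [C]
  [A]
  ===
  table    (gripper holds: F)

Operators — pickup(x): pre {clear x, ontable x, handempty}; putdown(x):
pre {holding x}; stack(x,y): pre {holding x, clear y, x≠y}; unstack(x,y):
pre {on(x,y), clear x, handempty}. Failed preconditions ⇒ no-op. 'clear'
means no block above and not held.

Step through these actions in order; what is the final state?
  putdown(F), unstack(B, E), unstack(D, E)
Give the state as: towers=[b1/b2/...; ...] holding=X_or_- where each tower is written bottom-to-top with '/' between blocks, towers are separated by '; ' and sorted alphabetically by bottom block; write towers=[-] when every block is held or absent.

towers=[A/C/B/E; F] holding=D

step 1 (putdown(F)): towers=[A/C/B/E/D; F] holding=-
step 2 (unstack(B, E)) [no-op]: towers=[A/C/B/E/D; F] holding=-
step 3 (unstack(D, E)): towers=[A/C/B/E; F] holding=D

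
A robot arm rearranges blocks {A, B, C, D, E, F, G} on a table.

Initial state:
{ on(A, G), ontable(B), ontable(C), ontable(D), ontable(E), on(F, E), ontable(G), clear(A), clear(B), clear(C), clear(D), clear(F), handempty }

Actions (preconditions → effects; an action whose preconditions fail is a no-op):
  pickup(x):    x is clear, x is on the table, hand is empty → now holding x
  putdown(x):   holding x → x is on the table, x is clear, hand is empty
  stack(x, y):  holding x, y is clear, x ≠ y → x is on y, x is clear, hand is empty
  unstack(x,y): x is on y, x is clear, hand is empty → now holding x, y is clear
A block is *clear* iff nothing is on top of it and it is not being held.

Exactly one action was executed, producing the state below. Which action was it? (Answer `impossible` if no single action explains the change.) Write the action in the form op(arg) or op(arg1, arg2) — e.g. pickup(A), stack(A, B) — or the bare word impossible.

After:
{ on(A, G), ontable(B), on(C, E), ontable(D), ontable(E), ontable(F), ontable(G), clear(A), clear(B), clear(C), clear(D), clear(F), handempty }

target: towers=[B; D; E/C; F; G/A] holding=-
         pickup(B) → towers=[C; D; E/F; G/A] holding=B
     unstack(F, E) → towers=[B; C; D; E; G/A] holding=F
         pickup(D) → towers=[B; C; E/F; G/A] holding=D
     unstack(A, G) → towers=[B; C; D; E/F; G] holding=A
         pickup(C) → towers=[B; D; E/F; G/A] holding=C
none of the 5 applicable actions match → impossible

impossible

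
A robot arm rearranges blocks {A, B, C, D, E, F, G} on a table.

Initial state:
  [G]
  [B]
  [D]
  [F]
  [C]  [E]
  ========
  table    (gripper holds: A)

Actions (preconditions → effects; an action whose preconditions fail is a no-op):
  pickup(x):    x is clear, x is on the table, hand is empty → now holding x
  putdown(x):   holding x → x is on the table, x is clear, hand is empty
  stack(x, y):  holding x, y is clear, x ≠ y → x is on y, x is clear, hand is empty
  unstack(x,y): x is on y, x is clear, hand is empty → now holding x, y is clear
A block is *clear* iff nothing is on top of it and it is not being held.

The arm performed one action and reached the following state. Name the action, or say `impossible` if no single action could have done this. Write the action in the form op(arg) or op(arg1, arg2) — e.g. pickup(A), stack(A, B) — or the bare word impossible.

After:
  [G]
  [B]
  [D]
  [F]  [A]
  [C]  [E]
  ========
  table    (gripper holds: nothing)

target: towers=[C/F/D/B/G; E/A] holding=-
        putdown(A) → towers=[A; C/F/D/B/G; E] holding=-
       stack(A, G) → towers=[C/F/D/B/G/A; E] holding=-
       stack(A, E) → towers=[C/F/D/B/G; E/A] holding=-  ← match

stack(A, E)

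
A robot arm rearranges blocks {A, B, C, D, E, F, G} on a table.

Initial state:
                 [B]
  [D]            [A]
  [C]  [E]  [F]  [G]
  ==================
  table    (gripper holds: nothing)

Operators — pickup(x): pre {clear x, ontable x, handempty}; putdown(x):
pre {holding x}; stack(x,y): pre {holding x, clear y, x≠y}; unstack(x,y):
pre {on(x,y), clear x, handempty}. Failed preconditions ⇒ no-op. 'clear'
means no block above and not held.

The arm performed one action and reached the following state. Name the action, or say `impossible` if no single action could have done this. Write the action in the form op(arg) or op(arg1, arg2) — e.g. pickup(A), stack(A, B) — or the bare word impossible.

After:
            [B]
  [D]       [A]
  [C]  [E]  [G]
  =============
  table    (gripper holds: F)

target: towers=[C/D; E; G/A/B] holding=F
     unstack(B, A) → towers=[C/D; E; F; G/A] holding=B
         pickup(F) → towers=[C/D; E; G/A/B] holding=F  ← match
     unstack(D, C) → towers=[C; E; F; G/A/B] holding=D
         pickup(E) → towers=[C/D; F; G/A/B] holding=E

pickup(F)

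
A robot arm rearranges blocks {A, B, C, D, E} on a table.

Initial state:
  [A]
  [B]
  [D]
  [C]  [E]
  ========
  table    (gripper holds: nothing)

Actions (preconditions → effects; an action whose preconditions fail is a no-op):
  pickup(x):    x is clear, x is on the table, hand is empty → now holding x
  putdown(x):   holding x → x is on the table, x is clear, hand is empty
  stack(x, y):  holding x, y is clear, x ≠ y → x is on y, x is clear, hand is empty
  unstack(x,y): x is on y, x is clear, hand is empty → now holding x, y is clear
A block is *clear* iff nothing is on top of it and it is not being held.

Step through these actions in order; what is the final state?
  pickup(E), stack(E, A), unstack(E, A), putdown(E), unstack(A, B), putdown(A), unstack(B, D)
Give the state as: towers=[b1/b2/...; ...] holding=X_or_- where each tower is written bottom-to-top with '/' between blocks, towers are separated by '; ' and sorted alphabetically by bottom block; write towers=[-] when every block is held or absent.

towers=[A; C/D; E] holding=B

step 1 (pickup(E)): towers=[C/D/B/A] holding=E
step 2 (stack(E, A)): towers=[C/D/B/A/E] holding=-
step 3 (unstack(E, A)): towers=[C/D/B/A] holding=E
step 4 (putdown(E)): towers=[C/D/B/A; E] holding=-
step 5 (unstack(A, B)): towers=[C/D/B; E] holding=A
step 6 (putdown(A)): towers=[A; C/D/B; E] holding=-
step 7 (unstack(B, D)): towers=[A; C/D; E] holding=B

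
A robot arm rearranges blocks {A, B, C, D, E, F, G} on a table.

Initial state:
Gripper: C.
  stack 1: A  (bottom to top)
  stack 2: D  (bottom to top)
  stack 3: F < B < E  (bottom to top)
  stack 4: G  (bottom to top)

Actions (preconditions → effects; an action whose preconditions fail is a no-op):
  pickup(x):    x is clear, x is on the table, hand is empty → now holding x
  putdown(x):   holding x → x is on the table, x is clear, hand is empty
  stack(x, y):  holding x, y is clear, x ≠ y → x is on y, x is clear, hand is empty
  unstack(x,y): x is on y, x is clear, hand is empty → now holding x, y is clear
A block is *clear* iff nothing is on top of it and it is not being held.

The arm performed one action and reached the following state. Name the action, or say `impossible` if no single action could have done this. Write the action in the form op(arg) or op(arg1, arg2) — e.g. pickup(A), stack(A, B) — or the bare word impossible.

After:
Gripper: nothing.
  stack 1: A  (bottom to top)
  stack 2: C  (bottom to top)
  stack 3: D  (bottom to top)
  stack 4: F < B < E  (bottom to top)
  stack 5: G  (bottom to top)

target: towers=[A; C; D; F/B/E; G] holding=-
        putdown(C) → towers=[A; C; D; F/B/E; G] holding=-  ← match
       stack(C, G) → towers=[A; D; F/B/E; G/C] holding=-
       stack(C, D) → towers=[A; D/C; F/B/E; G] holding=-
       stack(C, A) → towers=[A/C; D; F/B/E; G] holding=-
       stack(C, E) → towers=[A; D; F/B/E/C; G] holding=-

putdown(C)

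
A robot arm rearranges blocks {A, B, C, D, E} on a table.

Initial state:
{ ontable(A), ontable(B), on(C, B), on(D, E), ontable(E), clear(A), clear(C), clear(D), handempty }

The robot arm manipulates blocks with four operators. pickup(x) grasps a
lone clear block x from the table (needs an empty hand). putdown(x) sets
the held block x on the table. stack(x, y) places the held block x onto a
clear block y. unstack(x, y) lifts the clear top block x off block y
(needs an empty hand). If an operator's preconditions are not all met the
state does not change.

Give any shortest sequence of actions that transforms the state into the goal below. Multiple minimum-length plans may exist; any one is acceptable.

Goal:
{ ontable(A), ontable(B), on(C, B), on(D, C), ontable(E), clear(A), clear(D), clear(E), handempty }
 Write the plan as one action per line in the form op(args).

step 1 (unstack(D, E)): towers=[A; B/C; E] holding=D
step 2 (stack(D, C)): towers=[A; B/C/D; E] holding=-
goal check: towers=[A; B/C/D; E] holding=- — reached (length 2, optimal by BFS)

unstack(D, E)
stack(D, C)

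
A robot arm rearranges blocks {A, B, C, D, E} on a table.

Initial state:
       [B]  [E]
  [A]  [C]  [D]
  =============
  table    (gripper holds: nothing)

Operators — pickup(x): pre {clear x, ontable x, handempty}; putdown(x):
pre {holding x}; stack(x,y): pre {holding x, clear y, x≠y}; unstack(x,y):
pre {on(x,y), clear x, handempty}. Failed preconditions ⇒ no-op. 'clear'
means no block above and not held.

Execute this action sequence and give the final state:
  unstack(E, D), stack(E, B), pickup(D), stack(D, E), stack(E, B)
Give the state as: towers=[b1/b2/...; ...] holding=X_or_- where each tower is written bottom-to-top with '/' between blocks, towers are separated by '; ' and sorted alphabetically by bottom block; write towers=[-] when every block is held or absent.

step 1 (unstack(E, D)): towers=[A; C/B; D] holding=E
step 2 (stack(E, B)): towers=[A; C/B/E; D] holding=-
step 3 (pickup(D)): towers=[A; C/B/E] holding=D
step 4 (stack(D, E)): towers=[A; C/B/E/D] holding=-
step 5 (stack(E, B)) [no-op]: towers=[A; C/B/E/D] holding=-

towers=[A; C/B/E/D] holding=-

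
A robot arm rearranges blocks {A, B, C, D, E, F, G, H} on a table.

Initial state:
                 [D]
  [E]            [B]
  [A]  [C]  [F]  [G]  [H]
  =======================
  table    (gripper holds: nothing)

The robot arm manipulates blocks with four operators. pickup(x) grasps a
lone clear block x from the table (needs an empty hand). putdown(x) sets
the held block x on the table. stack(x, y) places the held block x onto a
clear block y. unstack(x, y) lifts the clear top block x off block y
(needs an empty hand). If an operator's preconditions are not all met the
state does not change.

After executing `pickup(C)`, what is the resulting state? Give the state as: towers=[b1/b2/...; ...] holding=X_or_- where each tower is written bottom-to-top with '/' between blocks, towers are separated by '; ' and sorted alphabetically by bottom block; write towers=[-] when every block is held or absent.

towers=[A/E; F; G/B/D; H] holding=C

before: towers=[A/E; C; F; G/B/D; H] holding=-
pre[pickup(C)]: clear(C) ok, ontable(C) ok, handempty ok
all met → apply pickup(C)
after:  towers=[A/E; F; G/B/D; H] holding=C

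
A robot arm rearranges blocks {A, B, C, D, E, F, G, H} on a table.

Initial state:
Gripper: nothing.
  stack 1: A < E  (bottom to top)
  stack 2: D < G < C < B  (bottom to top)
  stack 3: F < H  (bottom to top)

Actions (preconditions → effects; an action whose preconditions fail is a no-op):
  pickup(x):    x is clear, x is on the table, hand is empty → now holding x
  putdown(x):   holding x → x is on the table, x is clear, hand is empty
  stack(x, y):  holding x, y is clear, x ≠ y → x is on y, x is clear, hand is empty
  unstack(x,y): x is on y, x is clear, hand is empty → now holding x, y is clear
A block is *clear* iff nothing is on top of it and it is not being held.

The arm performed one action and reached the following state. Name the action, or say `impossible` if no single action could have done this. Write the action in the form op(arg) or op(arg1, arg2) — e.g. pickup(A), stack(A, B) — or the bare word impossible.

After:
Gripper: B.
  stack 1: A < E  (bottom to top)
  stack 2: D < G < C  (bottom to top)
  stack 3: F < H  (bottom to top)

target: towers=[A/E; D/G/C; F/H] holding=B
     unstack(E, A) → towers=[A; D/G/C/B; F/H] holding=E
     unstack(H, F) → towers=[A/E; D/G/C/B; F] holding=H
     unstack(B, C) → towers=[A/E; D/G/C; F/H] holding=B  ← match

unstack(B, C)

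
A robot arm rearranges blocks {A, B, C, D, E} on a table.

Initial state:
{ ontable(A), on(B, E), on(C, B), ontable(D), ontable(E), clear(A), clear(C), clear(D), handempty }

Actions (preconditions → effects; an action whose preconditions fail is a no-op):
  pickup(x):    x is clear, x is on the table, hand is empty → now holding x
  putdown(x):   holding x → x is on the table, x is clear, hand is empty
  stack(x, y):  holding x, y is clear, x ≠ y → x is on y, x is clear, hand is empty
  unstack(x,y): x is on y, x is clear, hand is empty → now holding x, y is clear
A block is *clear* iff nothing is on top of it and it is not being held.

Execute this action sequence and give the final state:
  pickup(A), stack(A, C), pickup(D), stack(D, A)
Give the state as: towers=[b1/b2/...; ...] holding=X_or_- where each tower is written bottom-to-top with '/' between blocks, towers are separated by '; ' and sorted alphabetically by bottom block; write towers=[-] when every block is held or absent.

step 1 (pickup(A)): towers=[D; E/B/C] holding=A
step 2 (stack(A, C)): towers=[D; E/B/C/A] holding=-
step 3 (pickup(D)): towers=[E/B/C/A] holding=D
step 4 (stack(D, A)): towers=[E/B/C/A/D] holding=-

towers=[E/B/C/A/D] holding=-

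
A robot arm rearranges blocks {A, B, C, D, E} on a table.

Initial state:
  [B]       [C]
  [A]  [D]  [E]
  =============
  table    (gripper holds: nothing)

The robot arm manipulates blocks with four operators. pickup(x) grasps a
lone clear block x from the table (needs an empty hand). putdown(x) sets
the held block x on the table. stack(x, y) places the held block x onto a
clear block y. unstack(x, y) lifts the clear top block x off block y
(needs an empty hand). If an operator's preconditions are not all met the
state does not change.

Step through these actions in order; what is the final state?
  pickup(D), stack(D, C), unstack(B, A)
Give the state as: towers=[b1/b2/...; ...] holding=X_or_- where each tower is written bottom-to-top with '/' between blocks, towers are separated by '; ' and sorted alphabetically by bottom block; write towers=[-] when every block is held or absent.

step 1 (pickup(D)): towers=[A/B; E/C] holding=D
step 2 (stack(D, C)): towers=[A/B; E/C/D] holding=-
step 3 (unstack(B, A)): towers=[A; E/C/D] holding=B

towers=[A; E/C/D] holding=B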